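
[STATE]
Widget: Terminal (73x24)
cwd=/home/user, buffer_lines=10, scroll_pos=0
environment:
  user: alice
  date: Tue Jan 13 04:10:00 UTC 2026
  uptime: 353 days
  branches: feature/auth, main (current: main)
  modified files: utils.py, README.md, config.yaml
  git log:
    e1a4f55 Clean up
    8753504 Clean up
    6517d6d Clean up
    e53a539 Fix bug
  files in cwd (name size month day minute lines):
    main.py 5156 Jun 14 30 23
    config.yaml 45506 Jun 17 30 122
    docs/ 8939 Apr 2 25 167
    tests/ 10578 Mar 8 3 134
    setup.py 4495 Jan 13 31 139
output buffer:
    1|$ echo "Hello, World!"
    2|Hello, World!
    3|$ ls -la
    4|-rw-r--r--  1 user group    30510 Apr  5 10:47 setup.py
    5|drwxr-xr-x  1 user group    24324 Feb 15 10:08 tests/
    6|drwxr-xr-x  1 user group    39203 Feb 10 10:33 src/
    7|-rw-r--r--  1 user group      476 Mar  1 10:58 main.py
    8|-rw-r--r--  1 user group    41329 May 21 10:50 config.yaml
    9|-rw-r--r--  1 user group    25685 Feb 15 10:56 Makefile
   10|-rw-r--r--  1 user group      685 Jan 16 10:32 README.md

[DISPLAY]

$ echo "Hello, World!"                                                   
Hello, World!                                                            
$ ls -la                                                                 
-rw-r--r--  1 user group    30510 Apr  5 10:47 setup.py                  
drwxr-xr-x  1 user group    24324 Feb 15 10:08 tests/                    
drwxr-xr-x  1 user group    39203 Feb 10 10:33 src/                      
-rw-r--r--  1 user group      476 Mar  1 10:58 main.py                   
-rw-r--r--  1 user group    41329 May 21 10:50 config.yaml               
-rw-r--r--  1 user group    25685 Feb 15 10:56 Makefile                  
-rw-r--r--  1 user group      685 Jan 16 10:32 README.md                 
$ █                                                                      
                                                                         
                                                                         
                                                                         
                                                                         
                                                                         
                                                                         
                                                                         
                                                                         
                                                                         
                                                                         
                                                                         
                                                                         
                                                                         


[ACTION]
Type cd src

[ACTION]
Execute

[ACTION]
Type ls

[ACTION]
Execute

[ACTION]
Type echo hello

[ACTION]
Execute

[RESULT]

$ echo "Hello, World!"                                                   
Hello, World!                                                            
$ ls -la                                                                 
-rw-r--r--  1 user group    30510 Apr  5 10:47 setup.py                  
drwxr-xr-x  1 user group    24324 Feb 15 10:08 tests/                    
drwxr-xr-x  1 user group    39203 Feb 10 10:33 src/                      
-rw-r--r--  1 user group      476 Mar  1 10:58 main.py                   
-rw-r--r--  1 user group    41329 May 21 10:50 config.yaml               
-rw-r--r--  1 user group    25685 Feb 15 10:56 Makefile                  
-rw-r--r--  1 user group      685 Jan 16 10:32 README.md                 
$ cd src                                                                 
                                                                         
$ ls                                                                     
main.py  config.yaml  docs/  tests/  setup.py                            
$ echo hello                                                             
hello                                                                    
$ █                                                                      
                                                                         
                                                                         
                                                                         
                                                                         
                                                                         
                                                                         
                                                                         


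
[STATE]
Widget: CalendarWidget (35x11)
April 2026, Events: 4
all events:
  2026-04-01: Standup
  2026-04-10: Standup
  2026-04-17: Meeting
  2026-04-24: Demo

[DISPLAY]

             April 2026            
Mo Tu We Th Fr Sa Su               
       1*  2  3  4  5              
 6  7  8  9 10* 11 12              
13 14 15 16 17* 18 19              
20 21 22 23 24* 25 26              
27 28 29 30                        
                                   
                                   
                                   
                                   


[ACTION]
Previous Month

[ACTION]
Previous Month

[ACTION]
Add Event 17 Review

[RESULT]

           February 2026           
Mo Tu We Th Fr Sa Su               
                   1               
 2  3  4  5  6  7  8               
 9 10 11 12 13 14 15               
16 17* 18 19 20 21 22              
23 24 25 26 27 28                  
                                   
                                   
                                   
                                   


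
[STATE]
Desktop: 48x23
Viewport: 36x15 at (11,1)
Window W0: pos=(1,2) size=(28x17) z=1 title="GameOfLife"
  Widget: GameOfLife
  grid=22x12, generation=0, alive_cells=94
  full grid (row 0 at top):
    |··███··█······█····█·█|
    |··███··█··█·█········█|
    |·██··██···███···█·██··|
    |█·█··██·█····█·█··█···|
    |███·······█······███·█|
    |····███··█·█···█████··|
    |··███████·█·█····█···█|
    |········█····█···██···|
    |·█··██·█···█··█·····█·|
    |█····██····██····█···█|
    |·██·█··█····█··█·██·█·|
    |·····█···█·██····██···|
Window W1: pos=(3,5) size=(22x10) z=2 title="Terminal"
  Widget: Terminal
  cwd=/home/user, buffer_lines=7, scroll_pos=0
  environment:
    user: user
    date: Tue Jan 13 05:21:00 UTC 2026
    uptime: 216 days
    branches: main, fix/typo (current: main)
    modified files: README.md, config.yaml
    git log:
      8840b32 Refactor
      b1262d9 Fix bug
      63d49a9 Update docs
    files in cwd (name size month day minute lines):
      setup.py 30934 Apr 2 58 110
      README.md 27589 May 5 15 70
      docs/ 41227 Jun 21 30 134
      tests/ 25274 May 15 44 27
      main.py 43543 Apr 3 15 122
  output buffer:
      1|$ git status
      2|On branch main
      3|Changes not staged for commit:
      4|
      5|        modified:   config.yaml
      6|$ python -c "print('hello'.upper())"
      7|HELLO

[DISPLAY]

                                    
━━━━━━━━━━━━━━━━━┓                  
fe               ┃                  
─────────────────┨                  
━━━━━━━━━━━━━┓   ┃                  
al           ┃   ┃                  
─────────────┨   ┃                  
tatus        ┃   ┃                  
ch main      ┃   ┃                  
 not staged f┃   ┃                  
             ┃   ┃                  
 modified:   ┃   ┃                  
n -c "print('┃   ┃                  
━━━━━━━━━━━━━┛   ┃                  
··██····█···█    ┃                  


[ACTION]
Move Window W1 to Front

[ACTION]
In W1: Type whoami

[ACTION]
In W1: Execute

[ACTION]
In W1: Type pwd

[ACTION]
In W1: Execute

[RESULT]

                                    
━━━━━━━━━━━━━━━━━┓                  
fe               ┃                  
─────────────────┨                  
━━━━━━━━━━━━━┓   ┃                  
al           ┃   ┃                  
─────────────┨   ┃                  
             ┃   ┃                  
i            ┃   ┃                  
             ┃   ┃                  
             ┃   ┃                  
ser          ┃   ┃                  
             ┃   ┃                  
━━━━━━━━━━━━━┛   ┃                  
··██····█···█    ┃                  


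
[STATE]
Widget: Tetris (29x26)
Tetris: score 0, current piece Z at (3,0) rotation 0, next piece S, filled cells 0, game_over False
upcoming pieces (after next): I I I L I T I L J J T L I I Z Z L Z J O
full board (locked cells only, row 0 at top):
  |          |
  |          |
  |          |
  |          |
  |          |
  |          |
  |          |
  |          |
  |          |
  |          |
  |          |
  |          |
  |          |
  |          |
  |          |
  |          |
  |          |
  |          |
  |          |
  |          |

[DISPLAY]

   ▓▓     │Next:             
    ▓▓    │ ░░               
          │░░                
          │                  
          │                  
          │                  
          │Score:            
          │0                 
          │                  
          │                  
          │                  
          │                  
          │                  
          │                  
          │                  
          │                  
          │                  
          │                  
          │                  
          │                  
          │                  
          │                  
          │                  
          │                  
          │                  
          │                  


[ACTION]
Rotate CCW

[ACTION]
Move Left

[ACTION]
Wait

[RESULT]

          │Next:             
   ▓      │ ░░               
  ▓▓      │░░                
  ▓       │                  
          │                  
          │                  
          │Score:            
          │0                 
          │                  
          │                  
          │                  
          │                  
          │                  
          │                  
          │                  
          │                  
          │                  
          │                  
          │                  
          │                  
          │                  
          │                  
          │                  
          │                  
          │                  
          │                  


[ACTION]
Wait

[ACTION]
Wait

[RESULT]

          │Next:             
          │ ░░               
          │░░                
   ▓      │                  
  ▓▓      │                  
  ▓       │                  
          │Score:            
          │0                 
          │                  
          │                  
          │                  
          │                  
          │                  
          │                  
          │                  
          │                  
          │                  
          │                  
          │                  
          │                  
          │                  
          │                  
          │                  
          │                  
          │                  
          │                  


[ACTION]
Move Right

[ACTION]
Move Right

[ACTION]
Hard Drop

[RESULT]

    ░░    │Next:             
   ░░     │████              
          │                  
          │                  
          │                  
          │                  
          │Score:            
          │0                 
          │                  
          │                  
          │                  
          │                  
          │                  
          │                  
          │                  
          │                  
          │                  
     ▓    │                  
    ▓▓    │                  
    ▓     │                  
          │                  
          │                  
          │                  
          │                  
          │                  
          │                  


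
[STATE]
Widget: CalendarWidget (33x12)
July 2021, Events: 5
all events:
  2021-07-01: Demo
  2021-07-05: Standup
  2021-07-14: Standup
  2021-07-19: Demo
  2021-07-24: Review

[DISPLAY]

            July 2021            
Mo Tu We Th Fr Sa Su             
          1*  2  3  4            
 5*  6  7  8  9 10 11            
12 13 14* 15 16 17 18            
19* 20 21 22 23 24* 25           
26 27 28 29 30 31                
                                 
                                 
                                 
                                 
                                 


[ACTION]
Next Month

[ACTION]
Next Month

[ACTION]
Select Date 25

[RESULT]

          September 2021         
Mo Tu We Th Fr Sa Su             
       1  2  3  4  5             
 6  7  8  9 10 11 12             
13 14 15 16 17 18 19             
20 21 22 23 24 [25] 26           
27 28 29 30                      
                                 
                                 
                                 
                                 
                                 


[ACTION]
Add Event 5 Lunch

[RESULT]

          September 2021         
Mo Tu We Th Fr Sa Su             
       1  2  3  4  5*            
 6  7  8  9 10 11 12             
13 14 15 16 17 18 19             
20 21 22 23 24 [25] 26           
27 28 29 30                      
                                 
                                 
                                 
                                 
                                 


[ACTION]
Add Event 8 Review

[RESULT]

          September 2021         
Mo Tu We Th Fr Sa Su             
       1  2  3  4  5*            
 6  7  8*  9 10 11 12            
13 14 15 16 17 18 19             
20 21 22 23 24 [25] 26           
27 28 29 30                      
                                 
                                 
                                 
                                 
                                 


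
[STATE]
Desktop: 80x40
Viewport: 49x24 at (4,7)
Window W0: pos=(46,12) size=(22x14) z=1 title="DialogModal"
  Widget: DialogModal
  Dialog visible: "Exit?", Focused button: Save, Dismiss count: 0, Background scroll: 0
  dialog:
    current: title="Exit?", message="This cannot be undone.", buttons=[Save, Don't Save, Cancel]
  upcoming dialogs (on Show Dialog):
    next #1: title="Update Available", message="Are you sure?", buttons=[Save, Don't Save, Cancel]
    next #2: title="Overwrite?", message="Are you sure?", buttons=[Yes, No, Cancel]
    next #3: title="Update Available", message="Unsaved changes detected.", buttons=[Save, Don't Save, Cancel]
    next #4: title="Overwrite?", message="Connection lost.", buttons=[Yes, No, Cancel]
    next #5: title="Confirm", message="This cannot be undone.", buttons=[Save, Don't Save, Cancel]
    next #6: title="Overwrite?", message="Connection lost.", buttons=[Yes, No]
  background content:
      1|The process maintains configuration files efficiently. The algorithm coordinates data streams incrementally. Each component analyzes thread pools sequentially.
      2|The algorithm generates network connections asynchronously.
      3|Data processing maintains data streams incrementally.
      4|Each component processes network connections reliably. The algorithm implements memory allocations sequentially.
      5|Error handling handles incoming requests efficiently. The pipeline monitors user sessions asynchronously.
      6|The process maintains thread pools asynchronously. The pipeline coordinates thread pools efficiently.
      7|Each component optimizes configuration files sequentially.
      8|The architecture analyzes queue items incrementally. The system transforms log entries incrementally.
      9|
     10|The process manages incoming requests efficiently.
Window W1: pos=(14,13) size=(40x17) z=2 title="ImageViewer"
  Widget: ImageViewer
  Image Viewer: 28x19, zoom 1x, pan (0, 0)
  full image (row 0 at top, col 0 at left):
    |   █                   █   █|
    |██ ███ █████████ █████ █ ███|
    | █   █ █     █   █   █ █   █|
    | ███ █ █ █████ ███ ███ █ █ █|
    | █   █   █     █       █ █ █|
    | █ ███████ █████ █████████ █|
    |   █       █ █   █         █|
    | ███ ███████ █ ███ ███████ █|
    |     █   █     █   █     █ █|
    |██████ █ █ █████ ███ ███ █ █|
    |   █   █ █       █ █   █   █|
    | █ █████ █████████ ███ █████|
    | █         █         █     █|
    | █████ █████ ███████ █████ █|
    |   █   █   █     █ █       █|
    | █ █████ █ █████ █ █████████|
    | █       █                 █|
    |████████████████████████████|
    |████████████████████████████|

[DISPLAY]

                                                 
                                                 
                                                 
                                                 
                                                 
                                          ┏━━━━━━
          ┏━━━━━━━━━━━━━━━━━━━━━━━━━━━━━━━━━━━━━━
          ┃ ImageViewer                          
          ┠──────────────────────────────────────
          ┃   █                   █   █          
          ┃██ ███ █████████ █████ █ ███          
          ┃ █   █ █     █   █   █ █   █          
          ┃ ███ █ █ █████ ███ ███ █ █ █          
          ┃ █   █   █     █       █ █ █          
          ┃ █ ███████ █████ █████████ █          
          ┃   █       █ █   █         █          
          ┃ ███ ███████ █ ███ ███████ █          
          ┃     █   █     █   █     █ █          
          ┃██████ █ █ █████ ███ ███ █ █          
          ┃   █   █ █       █ █   █   █          
          ┃ █ █████ █████████ ███ █████          
          ┃ █         █         █     █          
          ┗━━━━━━━━━━━━━━━━━━━━━━━━━━━━━━━━━━━━━━
                                                 


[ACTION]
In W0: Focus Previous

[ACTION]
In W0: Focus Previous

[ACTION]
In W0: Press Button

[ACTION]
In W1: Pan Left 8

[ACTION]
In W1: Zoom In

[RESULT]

                                                 
                                                 
                                                 
                                                 
                                                 
                                          ┏━━━━━━
          ┏━━━━━━━━━━━━━━━━━━━━━━━━━━━━━━━━━━━━━━
          ┃ ImageViewer                          
          ┠──────────────────────────────────────
          ┃      ██                              
          ┃      ██                              
          ┃████  ██████  ██████████████████  ████
          ┃████  ██████  ██████████████████  ████
          ┃  ██      ██  ██          ██      ██  
          ┃  ██      ██  ██          ██      ██  
          ┃  ██████  ██  ██  ██████████  ██████  
          ┃  ██████  ██  ██  ██████████  ██████  
          ┃  ██      ██      ██          ██      
          ┃  ██      ██      ██          ██      
          ┃  ██  ██████████████  ██████████  ████
          ┃  ██  ██████████████  ██████████  ████
          ┃      ██              ██  ██      ██  
          ┗━━━━━━━━━━━━━━━━━━━━━━━━━━━━━━━━━━━━━━
                                                 


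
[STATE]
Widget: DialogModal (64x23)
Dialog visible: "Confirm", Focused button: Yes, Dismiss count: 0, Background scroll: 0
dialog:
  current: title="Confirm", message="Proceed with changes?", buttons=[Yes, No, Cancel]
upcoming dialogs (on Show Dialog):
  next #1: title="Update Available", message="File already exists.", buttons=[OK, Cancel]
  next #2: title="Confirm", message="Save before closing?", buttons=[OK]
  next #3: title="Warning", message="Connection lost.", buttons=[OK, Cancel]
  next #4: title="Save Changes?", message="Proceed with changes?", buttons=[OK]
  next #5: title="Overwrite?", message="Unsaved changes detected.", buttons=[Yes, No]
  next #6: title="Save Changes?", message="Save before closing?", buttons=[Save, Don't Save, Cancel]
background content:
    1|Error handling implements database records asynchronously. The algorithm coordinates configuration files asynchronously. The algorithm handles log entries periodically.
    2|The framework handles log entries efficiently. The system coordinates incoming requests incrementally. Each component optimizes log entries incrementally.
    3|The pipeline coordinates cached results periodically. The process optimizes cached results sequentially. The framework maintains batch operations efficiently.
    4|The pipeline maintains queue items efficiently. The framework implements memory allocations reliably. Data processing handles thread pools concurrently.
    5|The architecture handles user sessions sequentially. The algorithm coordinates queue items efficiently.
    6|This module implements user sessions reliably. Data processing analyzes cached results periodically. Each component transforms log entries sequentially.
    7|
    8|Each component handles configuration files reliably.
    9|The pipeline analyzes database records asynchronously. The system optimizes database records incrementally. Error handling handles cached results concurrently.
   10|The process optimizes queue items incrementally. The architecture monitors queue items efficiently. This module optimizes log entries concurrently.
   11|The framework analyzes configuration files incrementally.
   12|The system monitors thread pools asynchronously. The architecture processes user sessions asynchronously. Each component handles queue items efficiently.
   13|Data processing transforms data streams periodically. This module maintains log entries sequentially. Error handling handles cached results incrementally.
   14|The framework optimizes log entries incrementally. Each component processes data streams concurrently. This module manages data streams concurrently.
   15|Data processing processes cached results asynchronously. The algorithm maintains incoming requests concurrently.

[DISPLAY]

Error handling implements database records asynchronously. The a
The framework handles log entries efficiently. The system coordi
The pipeline coordinates cached results periodically. The proces
The pipeline maintains queue items efficiently. The framework im
The architecture handles user sessions sequentially. The algorit
This module implements user sessions reliably. Data processing a
                                                                
Each component handles configuration files reliably.            
The pipeline analyzes database records asynchronously. The syste
The process optimiz┌───────────────────────┐lly. The architectur
The framework analy│        Confirm        │ncrementally.       
The system monitors│ Proceed with changes? │sly. The architectur
Data processing tra│  [Yes]  No   Cancel   │odically. This modul
The framework optim└───────────────────────┘tally. Each componen
Data processing processes cached results asynchronously. The alg
                                                                
                                                                
                                                                
                                                                
                                                                
                                                                
                                                                
                                                                


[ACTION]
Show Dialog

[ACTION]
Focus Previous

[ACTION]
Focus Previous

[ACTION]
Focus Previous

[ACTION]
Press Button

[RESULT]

Error handling implements database records asynchronously. The a
The framework handles log entries efficiently. The system coordi
The pipeline coordinates cached results periodically. The proces
The pipeline maintains queue items efficiently. The framework im
The architecture handles user sessions sequentially. The algorit
This module implements user sessions reliably. Data processing a
                                                                
Each component handles configuration files reliably.            
The pipeline analyzes database records asynchronously. The syste
The process optimizes queue items incrementally. The architectur
The framework analyzes configuration files incrementally.       
The system monitors thread pools asynchronously. The architectur
Data processing transforms data streams periodically. This modul
The framework optimizes log entries incrementally. Each componen
Data processing processes cached results asynchronously. The alg
                                                                
                                                                
                                                                
                                                                
                                                                
                                                                
                                                                
                                                                


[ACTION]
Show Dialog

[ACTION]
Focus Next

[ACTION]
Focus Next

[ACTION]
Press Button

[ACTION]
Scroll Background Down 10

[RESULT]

The framework analyzes configuration files incrementally.       
The system monitors thread pools asynchronously. The architectur
Data processing transforms data streams periodically. This modul
The framework optimizes log entries incrementally. Each componen
Data processing processes cached results asynchronously. The alg
                                                                
                                                                
                                                                
                                                                
                                                                
                                                                
                                                                
                                                                
                                                                
                                                                
                                                                
                                                                
                                                                
                                                                
                                                                
                                                                
                                                                
                                                                


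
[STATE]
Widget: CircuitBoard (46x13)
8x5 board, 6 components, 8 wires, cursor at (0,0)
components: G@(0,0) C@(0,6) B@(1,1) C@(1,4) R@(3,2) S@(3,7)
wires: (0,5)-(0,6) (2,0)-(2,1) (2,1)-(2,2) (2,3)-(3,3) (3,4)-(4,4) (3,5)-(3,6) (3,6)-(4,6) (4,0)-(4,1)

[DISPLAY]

   0 1 2 3 4 5 6 7                            
0  [G]                  · ─ C                 
                                              
1       B           C                         
                                              
2   · ─ · ─ ·   ·                             
                │                             
3           R   ·   ·   · ─ ·   S             
                    │       │                 
4   · ─ ·           ·       ·                 
Cursor: (0,0)                                 
                                              
                                              


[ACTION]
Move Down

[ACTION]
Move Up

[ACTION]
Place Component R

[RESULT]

   0 1 2 3 4 5 6 7                            
0  [R]                  · ─ C                 
                                              
1       B           C                         
                                              
2   · ─ · ─ ·   ·                             
                │                             
3           R   ·   ·   · ─ ·   S             
                    │       │                 
4   · ─ ·           ·       ·                 
Cursor: (0,0)                                 
                                              
                                              


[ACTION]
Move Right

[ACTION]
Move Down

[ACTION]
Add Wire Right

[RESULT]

   0 1 2 3 4 5 6 7                            
0   R                   · ─ C                 
                                              
1      [B]─ ·       C                         
                                              
2   · ─ · ─ ·   ·                             
                │                             
3           R   ·   ·   · ─ ·   S             
                    │       │                 
4   · ─ ·           ·       ·                 
Cursor: (1,1)                                 
                                              
                                              


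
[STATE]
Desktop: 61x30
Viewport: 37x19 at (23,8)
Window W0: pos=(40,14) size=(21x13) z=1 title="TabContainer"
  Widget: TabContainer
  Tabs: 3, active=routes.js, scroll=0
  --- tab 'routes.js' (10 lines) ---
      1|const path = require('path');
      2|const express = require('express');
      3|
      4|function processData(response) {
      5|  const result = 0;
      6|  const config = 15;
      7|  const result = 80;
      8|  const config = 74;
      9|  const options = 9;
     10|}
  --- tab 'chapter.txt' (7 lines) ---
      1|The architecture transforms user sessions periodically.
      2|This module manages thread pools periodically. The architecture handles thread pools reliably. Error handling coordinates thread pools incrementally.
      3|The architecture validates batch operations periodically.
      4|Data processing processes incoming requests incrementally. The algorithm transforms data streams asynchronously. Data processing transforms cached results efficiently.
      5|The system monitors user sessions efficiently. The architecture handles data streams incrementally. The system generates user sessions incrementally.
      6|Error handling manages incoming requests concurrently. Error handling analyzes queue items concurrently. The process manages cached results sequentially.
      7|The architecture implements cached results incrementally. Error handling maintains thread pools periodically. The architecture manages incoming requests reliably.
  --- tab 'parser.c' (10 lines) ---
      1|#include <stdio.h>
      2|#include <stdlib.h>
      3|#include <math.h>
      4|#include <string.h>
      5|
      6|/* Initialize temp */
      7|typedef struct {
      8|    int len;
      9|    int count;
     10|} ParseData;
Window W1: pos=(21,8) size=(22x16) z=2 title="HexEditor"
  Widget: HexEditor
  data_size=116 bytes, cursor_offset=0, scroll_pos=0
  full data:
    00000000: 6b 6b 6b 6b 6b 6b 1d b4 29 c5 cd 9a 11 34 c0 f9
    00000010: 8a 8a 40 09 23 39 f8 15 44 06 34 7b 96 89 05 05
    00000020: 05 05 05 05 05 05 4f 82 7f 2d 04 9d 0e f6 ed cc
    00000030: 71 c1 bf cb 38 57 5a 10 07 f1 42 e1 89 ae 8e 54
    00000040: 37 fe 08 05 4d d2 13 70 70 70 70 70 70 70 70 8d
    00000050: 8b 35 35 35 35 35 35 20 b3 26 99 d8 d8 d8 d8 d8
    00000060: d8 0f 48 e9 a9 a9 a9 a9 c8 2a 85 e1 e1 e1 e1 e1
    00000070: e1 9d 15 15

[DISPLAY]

━━━━━━━━━━━━━━━━━━━┓                 
HexEditor          ┃                 
───────────────────┨                 
0000000  6B 6b 6b 6┃                 
0000010  8a 8a 40 0┃                 
0000020  05 05 05 0┃                 
0000030  71 c1 bf c┃━━━━━━━━━━━━━━━━━
0000040  37 fe 08 0┃abContainer      
0000050  8b 35 35 3┃─────────────────
0000060  d8 0f 48 e┃outes.js]│ chapte
0000070  e1 9d 15 1┃─────────────────
                   ┃nst path = requir
                   ┃nst express = req
                   ┃                 
                   ┃nction processDat
━━━━━━━━━━━━━━━━━━━┛const result = 0;
                 ┃  const config = 15
                 ┃  const result = 80
                 ┗━━━━━━━━━━━━━━━━━━━


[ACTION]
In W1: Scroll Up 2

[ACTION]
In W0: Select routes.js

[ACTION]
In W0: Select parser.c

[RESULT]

━━━━━━━━━━━━━━━━━━━┓                 
HexEditor          ┃                 
───────────────────┨                 
0000000  6B 6b 6b 6┃                 
0000010  8a 8a 40 0┃                 
0000020  05 05 05 0┃                 
0000030  71 c1 bf c┃━━━━━━━━━━━━━━━━━
0000040  37 fe 08 0┃abContainer      
0000050  8b 35 35 3┃─────────────────
0000060  d8 0f 48 e┃outes.js │ chapte
0000070  e1 9d 15 1┃─────────────────
                   ┃nclude <stdio.h> 
                   ┃nclude <stdlib.h>
                   ┃nclude <math.h>  
                   ┃nclude <string.h>
━━━━━━━━━━━━━━━━━━━┛                 
                 ┃/* Initialize temp 
                 ┃typedef struct {   
                 ┗━━━━━━━━━━━━━━━━━━━


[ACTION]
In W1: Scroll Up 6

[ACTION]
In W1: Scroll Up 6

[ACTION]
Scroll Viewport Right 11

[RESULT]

━━━━━━━━━━━━━━━━━━┓                  
exEditor          ┃                  
──────────────────┨                  
000000  6B 6b 6b 6┃                  
000010  8a 8a 40 0┃                  
000020  05 05 05 0┃                  
000030  71 c1 bf c┃━━━━━━━━━━━━━━━━━┓
000040  37 fe 08 0┃abContainer      ┃
000050  8b 35 35 3┃─────────────────┨
000060  d8 0f 48 e┃outes.js │ chapte┃
000070  e1 9d 15 1┃─────────────────┃
                  ┃nclude <stdio.h> ┃
                  ┃nclude <stdlib.h>┃
                  ┃nclude <math.h>  ┃
                  ┃nclude <string.h>┃
━━━━━━━━━━━━━━━━━━┛                 ┃
                ┃/* Initialize temp ┃
                ┃typedef struct {   ┃
                ┗━━━━━━━━━━━━━━━━━━━┛


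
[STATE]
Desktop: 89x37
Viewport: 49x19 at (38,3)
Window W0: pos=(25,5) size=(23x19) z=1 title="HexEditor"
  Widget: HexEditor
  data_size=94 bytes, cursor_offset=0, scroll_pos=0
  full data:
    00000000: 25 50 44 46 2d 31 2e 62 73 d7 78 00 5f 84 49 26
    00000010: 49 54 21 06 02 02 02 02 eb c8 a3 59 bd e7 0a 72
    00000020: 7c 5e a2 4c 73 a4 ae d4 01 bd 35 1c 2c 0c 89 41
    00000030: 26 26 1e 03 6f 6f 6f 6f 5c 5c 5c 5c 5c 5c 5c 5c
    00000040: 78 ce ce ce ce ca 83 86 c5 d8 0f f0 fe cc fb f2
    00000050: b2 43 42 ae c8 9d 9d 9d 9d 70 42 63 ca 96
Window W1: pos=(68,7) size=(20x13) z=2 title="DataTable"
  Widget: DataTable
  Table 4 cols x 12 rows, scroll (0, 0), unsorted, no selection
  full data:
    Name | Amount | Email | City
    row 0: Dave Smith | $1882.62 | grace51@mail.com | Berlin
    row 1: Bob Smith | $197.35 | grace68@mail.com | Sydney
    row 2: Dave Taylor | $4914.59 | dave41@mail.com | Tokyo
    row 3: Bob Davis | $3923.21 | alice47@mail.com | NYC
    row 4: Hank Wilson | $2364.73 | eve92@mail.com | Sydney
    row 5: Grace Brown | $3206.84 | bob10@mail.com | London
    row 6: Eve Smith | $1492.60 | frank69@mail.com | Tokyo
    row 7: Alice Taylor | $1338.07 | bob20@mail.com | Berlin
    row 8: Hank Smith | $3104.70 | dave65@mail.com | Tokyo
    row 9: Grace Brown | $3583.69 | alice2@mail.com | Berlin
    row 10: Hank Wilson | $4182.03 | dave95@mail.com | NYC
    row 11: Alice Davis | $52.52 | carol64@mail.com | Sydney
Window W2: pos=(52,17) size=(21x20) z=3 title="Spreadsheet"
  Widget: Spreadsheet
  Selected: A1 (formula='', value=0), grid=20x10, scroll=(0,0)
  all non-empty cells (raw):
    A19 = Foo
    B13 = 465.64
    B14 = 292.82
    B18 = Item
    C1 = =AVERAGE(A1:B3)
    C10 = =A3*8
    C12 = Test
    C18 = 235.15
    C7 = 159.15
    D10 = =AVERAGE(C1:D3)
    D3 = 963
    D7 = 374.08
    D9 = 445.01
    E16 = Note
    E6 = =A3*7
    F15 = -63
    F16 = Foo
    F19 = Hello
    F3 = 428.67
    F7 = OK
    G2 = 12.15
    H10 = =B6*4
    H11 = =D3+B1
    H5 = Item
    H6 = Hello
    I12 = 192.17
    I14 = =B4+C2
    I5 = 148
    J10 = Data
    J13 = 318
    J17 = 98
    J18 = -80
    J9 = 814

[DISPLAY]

                                                 
                                                 
━━━━━━━━━┓                                       
         ┃                                       
─────────┨                    ┏━━━━━━━━━━━━━━━━━━
 50 44 46┃                    ┃ DataTable        
 54 21 06┃                    ┠──────────────────
 5e a2 4c┃                    ┃Name        │Amoun
 26 1e 03┃                    ┃────────────┼─────
 ce ce ce┃                    ┃Dave Smith  │$1882
 43 42 ae┃                    ┃Bob Smith   │$197.
         ┃                    ┃Dave Taylor │$4914
         ┃                    ┃Bob Davis   │$3923
         ┃                    ┃Hank Wilson │$2364
         ┃    ┏━━━━━━━━━━━━━━━━━━━┓e Brown │$3206
         ┃    ┃ Spreadsheet       ┃Smith   │$1492
         ┃    ┠───────────────────┨━━━━━━━━━━━━━━
         ┃    ┃A1:                ┃              
         ┃    ┃       A       B   ┃              


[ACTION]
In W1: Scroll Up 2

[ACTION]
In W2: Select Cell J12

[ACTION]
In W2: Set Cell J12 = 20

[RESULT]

                                                 
                                                 
━━━━━━━━━┓                                       
         ┃                                       
─────────┨                    ┏━━━━━━━━━━━━━━━━━━
 50 44 46┃                    ┃ DataTable        
 54 21 06┃                    ┠──────────────────
 5e a2 4c┃                    ┃Name        │Amoun
 26 1e 03┃                    ┃────────────┼─────
 ce ce ce┃                    ┃Dave Smith  │$1882
 43 42 ae┃                    ┃Bob Smith   │$197.
         ┃                    ┃Dave Taylor │$4914
         ┃                    ┃Bob Davis   │$3923
         ┃                    ┃Hank Wilson │$2364
         ┃    ┏━━━━━━━━━━━━━━━━━━━┓e Brown │$3206
         ┃    ┃ Spreadsheet       ┃Smith   │$1492
         ┃    ┠───────────────────┨━━━━━━━━━━━━━━
         ┃    ┃J12: 20            ┃              
         ┃    ┃       A       B   ┃              
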